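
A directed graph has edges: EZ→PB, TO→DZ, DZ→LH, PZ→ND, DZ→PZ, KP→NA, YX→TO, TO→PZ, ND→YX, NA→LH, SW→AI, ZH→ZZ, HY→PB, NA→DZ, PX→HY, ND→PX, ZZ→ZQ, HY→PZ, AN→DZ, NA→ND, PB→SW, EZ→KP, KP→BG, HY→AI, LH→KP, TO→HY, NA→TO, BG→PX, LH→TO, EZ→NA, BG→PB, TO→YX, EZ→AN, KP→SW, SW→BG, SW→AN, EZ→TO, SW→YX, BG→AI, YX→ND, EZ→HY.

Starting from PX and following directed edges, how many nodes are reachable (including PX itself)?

BFS from PX visits: PX, HY, PZ, PB, AI, ND, SW, YX, BG, AN, TO, DZ, LH, KP, NA
Reachable nodes: 15 of 19 total.

15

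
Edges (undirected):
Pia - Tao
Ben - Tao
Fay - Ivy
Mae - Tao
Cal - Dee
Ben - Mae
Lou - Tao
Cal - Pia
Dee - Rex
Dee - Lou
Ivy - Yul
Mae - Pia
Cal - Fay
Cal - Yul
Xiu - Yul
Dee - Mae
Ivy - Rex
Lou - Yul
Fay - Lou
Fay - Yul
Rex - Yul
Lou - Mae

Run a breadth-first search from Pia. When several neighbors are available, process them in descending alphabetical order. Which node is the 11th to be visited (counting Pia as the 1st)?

Visit Pia; enqueue Tao, Mae, Cal → queue [Tao, Mae, Cal]
Visit Tao; enqueue Lou, Ben → queue [Mae, Cal, Lou, Ben]
Visit Mae; enqueue Dee → queue [Cal, Lou, Ben, Dee]
Visit Cal; enqueue Yul, Fay → queue [Lou, Ben, Dee, Yul, Fay]
Visit Lou → queue [Ben, Dee, Yul, Fay]
Visit Ben → queue [Dee, Yul, Fay]
Visit Dee; enqueue Rex → queue [Yul, Fay, Rex]
Visit Yul; enqueue Xiu, Ivy → queue [Fay, Rex, Xiu, Ivy]
Visit Fay → queue [Rex, Xiu, Ivy]
Visit Rex → queue [Xiu, Ivy]
Visit Xiu → queue [Ivy]
Visit Ivy → queue []

Visit order: Pia, Tao, Mae, Cal, Lou, Ben, Dee, Yul, Fay, Rex, Xiu, Ivy

Xiu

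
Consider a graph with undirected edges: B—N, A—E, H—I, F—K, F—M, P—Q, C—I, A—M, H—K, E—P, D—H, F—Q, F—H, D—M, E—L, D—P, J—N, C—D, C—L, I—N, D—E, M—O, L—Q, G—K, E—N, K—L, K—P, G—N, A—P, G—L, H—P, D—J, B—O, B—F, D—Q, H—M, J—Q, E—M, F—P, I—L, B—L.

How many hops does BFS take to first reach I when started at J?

Level 0: J
Level 1: D, N, Q
Level 2: B, C, E, F, G, H, I, L, M, P
Level 3: A, K, O
I first appears at level 2.

2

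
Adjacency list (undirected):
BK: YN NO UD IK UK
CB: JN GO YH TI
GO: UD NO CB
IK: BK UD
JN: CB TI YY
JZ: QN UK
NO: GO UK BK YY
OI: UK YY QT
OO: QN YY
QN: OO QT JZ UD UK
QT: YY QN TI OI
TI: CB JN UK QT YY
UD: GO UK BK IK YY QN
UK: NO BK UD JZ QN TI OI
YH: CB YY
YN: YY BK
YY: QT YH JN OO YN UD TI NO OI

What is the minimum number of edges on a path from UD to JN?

Level 0: UD
Level 1: BK, GO, IK, QN, UK, YY
Level 2: CB, JN, JZ, NO, OI, OO, QT, TI, YH, YN
JN first appears at level 2.

2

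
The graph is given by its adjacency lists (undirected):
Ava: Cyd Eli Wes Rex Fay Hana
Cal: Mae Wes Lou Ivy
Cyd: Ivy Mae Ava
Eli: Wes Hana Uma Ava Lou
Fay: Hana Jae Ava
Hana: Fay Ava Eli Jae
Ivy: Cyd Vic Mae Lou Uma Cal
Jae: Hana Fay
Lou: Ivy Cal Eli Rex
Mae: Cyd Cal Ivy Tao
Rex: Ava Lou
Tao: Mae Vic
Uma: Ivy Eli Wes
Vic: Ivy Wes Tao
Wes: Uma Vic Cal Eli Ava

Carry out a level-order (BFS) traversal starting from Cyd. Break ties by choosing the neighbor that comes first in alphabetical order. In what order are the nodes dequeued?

Visit Cyd; enqueue Ava, Ivy, Mae → queue [Ava, Ivy, Mae]
Visit Ava; enqueue Eli, Fay, Hana, Rex, Wes → queue [Ivy, Mae, Eli, Fay, Hana, Rex, Wes]
Visit Ivy; enqueue Cal, Lou, Uma, Vic → queue [Mae, Eli, Fay, Hana, Rex, Wes, Cal, Lou, Uma, Vic]
Visit Mae; enqueue Tao → queue [Eli, Fay, Hana, Rex, Wes, Cal, Lou, Uma, Vic, Tao]
Visit Eli → queue [Fay, Hana, Rex, Wes, Cal, Lou, Uma, Vic, Tao]
Visit Fay; enqueue Jae → queue [Hana, Rex, Wes, Cal, Lou, Uma, Vic, Tao, Jae]
Visit Hana → queue [Rex, Wes, Cal, Lou, Uma, Vic, Tao, Jae]
Visit Rex → queue [Wes, Cal, Lou, Uma, Vic, Tao, Jae]
Visit Wes → queue [Cal, Lou, Uma, Vic, Tao, Jae]
Visit Cal → queue [Lou, Uma, Vic, Tao, Jae]
Visit Lou → queue [Uma, Vic, Tao, Jae]
Visit Uma → queue [Vic, Tao, Jae]
Visit Vic → queue [Tao, Jae]
Visit Tao → queue [Jae]
Visit Jae → queue []

Cyd → Ava → Ivy → Mae → Eli → Fay → Hana → Rex → Wes → Cal → Lou → Uma → Vic → Tao → Jae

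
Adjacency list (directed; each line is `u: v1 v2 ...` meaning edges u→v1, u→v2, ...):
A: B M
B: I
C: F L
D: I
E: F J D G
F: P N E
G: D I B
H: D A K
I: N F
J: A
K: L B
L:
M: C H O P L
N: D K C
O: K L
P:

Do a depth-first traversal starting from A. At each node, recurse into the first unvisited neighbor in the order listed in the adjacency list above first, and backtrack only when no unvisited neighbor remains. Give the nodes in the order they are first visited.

Visit A
A → B
B → I
I → N
N → D
N → K
K → L
N → C
C → F
F → P
F → E
E → J
E → G
A → M
M → H
M → O

A → B → I → N → D → K → L → C → F → P → E → J → G → M → H → O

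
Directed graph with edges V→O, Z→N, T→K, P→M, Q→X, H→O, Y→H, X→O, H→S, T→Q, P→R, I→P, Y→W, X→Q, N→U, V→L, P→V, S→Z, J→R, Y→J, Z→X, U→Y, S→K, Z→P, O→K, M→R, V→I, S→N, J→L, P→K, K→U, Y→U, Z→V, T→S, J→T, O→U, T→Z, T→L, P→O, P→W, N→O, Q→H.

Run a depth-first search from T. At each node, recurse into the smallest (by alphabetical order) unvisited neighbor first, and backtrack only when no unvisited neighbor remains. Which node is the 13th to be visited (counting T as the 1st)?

Visit T
T → K
K → U
U → Y
Y → H
H → O
H → S
S → N
S → Z
Z → P
P → M
M → R
P → V
V → I
V → L
P → W
Z → X
X → Q
Y → J

Visit order: T, K, U, Y, H, O, S, N, Z, P, M, R, V, I, L, W, X, Q, J

V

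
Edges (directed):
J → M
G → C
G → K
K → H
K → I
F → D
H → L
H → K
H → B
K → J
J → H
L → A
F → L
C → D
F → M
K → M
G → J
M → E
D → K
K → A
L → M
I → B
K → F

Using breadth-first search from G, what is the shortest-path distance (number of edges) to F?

Level 0: G
Level 1: C, J, K
Level 2: A, D, F, H, I, M
Level 3: B, E, L
F first appears at level 2.

2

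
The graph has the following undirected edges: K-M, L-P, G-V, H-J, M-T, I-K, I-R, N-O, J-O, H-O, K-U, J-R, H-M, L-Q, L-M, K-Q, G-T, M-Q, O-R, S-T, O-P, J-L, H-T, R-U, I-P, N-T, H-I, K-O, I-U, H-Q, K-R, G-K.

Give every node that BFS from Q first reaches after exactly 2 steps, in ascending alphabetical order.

Level 0: Q
Level 1: H, K, L, M
Level 2: G, I, J, O, P, R, T, U
Level 3: N, S, V

G, I, J, O, P, R, T, U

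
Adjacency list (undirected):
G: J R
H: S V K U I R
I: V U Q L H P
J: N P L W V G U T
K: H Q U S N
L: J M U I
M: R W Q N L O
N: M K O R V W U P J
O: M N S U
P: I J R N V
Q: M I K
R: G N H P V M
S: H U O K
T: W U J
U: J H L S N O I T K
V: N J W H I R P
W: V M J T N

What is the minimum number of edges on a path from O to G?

Level 0: O
Level 1: M, N, S, U
Level 2: H, I, J, K, L, P, Q, R, T, V, W
Level 3: G
G first appears at level 3.

3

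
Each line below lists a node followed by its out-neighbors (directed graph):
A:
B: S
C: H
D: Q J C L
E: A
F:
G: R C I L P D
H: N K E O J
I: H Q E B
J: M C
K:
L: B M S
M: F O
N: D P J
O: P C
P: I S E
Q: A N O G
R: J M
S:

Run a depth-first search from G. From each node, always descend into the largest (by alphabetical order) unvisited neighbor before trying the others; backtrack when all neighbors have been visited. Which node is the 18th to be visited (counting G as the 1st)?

Visit G
G → R
R → M
M → O
O → P
P → S
P → I
I → Q
Q → N
N → J
J → C
C → H
H → K
H → E
E → A
N → D
D → L
L → B
M → F

Visit order: G, R, M, O, P, S, I, Q, N, J, C, H, K, E, A, D, L, B, F

B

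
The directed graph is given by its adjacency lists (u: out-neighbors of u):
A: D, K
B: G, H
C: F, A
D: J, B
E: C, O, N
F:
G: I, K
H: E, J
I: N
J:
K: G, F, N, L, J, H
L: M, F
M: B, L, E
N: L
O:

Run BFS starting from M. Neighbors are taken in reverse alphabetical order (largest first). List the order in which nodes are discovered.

M, L, E, B, F, O, N, C, H, G, A, J, K, I, D

Visit M; enqueue L, E, B → queue [L, E, B]
Visit L; enqueue F → queue [E, B, F]
Visit E; enqueue O, N, C → queue [B, F, O, N, C]
Visit B; enqueue H, G → queue [F, O, N, C, H, G]
Visit F → queue [O, N, C, H, G]
Visit O → queue [N, C, H, G]
Visit N → queue [C, H, G]
Visit C; enqueue A → queue [H, G, A]
Visit H; enqueue J → queue [G, A, J]
Visit G; enqueue K, I → queue [A, J, K, I]
Visit A; enqueue D → queue [J, K, I, D]
Visit J → queue [K, I, D]
Visit K → queue [I, D]
Visit I → queue [D]
Visit D → queue []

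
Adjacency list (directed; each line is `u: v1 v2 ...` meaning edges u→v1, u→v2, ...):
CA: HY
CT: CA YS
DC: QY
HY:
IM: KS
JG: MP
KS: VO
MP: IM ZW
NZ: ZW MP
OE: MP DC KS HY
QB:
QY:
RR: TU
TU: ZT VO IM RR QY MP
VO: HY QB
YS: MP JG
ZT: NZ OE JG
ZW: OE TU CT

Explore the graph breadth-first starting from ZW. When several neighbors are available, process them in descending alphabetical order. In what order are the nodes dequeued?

Visit ZW; enqueue TU, OE, CT → queue [TU, OE, CT]
Visit TU; enqueue ZT, VO, RR, QY, MP, IM → queue [OE, CT, ZT, VO, RR, QY, MP, IM]
Visit OE; enqueue KS, HY, DC → queue [CT, ZT, VO, RR, QY, MP, IM, KS, HY, DC]
Visit CT; enqueue YS, CA → queue [ZT, VO, RR, QY, MP, IM, KS, HY, DC, YS, CA]
Visit ZT; enqueue NZ, JG → queue [VO, RR, QY, MP, IM, KS, HY, DC, YS, CA, NZ, JG]
Visit VO; enqueue QB → queue [RR, QY, MP, IM, KS, HY, DC, YS, CA, NZ, JG, QB]
Visit RR → queue [QY, MP, IM, KS, HY, DC, YS, CA, NZ, JG, QB]
Visit QY → queue [MP, IM, KS, HY, DC, YS, CA, NZ, JG, QB]
Visit MP → queue [IM, KS, HY, DC, YS, CA, NZ, JG, QB]
Visit IM → queue [KS, HY, DC, YS, CA, NZ, JG, QB]
Visit KS → queue [HY, DC, YS, CA, NZ, JG, QB]
Visit HY → queue [DC, YS, CA, NZ, JG, QB]
Visit DC → queue [YS, CA, NZ, JG, QB]
Visit YS → queue [CA, NZ, JG, QB]
Visit CA → queue [NZ, JG, QB]
Visit NZ → queue [JG, QB]
Visit JG → queue [QB]
Visit QB → queue []

ZW TU OE CT ZT VO RR QY MP IM KS HY DC YS CA NZ JG QB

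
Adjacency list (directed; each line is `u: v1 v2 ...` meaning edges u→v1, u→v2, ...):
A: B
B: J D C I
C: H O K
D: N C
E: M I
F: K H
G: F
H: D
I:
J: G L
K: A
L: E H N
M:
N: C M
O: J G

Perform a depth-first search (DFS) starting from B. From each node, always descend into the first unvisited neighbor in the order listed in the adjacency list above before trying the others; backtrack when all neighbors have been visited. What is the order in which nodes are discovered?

Visit B
B → J
J → G
G → F
F → K
K → A
F → H
H → D
D → N
N → C
C → O
N → M
J → L
L → E
E → I

B -> J -> G -> F -> K -> A -> H -> D -> N -> C -> O -> M -> L -> E -> I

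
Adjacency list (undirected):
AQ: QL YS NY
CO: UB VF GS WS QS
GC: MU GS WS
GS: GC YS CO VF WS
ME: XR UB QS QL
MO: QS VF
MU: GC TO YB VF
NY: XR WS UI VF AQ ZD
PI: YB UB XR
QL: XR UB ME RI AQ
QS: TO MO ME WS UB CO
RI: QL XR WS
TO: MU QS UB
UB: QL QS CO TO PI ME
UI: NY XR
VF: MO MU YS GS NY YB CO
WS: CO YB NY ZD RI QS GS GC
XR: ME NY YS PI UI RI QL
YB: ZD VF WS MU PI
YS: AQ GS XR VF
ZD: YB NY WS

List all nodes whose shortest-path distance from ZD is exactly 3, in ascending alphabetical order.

Level 0: ZD
Level 1: NY, WS, YB
Level 2: AQ, CO, GC, GS, MU, PI, QS, RI, UI, VF, XR
Level 3: ME, MO, QL, TO, UB, YS

ME, MO, QL, TO, UB, YS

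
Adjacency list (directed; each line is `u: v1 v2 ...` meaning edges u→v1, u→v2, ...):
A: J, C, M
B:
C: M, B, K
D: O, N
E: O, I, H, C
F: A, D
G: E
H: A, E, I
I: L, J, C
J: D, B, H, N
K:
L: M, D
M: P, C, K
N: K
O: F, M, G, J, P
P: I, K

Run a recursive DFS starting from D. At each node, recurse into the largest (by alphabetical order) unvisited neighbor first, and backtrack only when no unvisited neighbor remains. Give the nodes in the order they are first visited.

Visit D
D → O
O → P
P → K
P → I
I → L
L → M
M → C
C → B
I → J
J → N
J → H
H → E
H → A
O → G
O → F

D → O → P → K → I → L → M → C → B → J → N → H → E → A → G → F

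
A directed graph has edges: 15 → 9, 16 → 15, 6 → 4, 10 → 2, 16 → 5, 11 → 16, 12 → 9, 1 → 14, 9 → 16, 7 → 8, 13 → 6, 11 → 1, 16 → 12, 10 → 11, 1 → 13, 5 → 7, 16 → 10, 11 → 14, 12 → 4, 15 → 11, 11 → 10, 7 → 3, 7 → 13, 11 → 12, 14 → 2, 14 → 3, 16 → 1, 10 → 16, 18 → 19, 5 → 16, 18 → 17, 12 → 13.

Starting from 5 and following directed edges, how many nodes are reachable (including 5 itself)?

16

BFS from 5 visits: 5, 16, 7, 15, 12, 10, 1, 13, 8, 3, 11, 9, 4, 2, 14, 6
Reachable nodes: 16 of 19 total.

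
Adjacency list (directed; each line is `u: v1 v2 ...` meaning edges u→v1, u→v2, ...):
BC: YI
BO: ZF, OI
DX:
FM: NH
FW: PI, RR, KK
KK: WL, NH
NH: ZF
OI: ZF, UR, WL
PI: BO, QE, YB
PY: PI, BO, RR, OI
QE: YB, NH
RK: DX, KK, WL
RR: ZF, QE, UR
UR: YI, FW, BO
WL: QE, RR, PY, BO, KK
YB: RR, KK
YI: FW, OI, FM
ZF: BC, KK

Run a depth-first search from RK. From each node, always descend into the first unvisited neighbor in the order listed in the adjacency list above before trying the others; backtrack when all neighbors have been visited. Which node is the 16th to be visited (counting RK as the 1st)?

FM

Visit RK
RK → DX
RK → KK
KK → WL
WL → QE
QE → YB
YB → RR
RR → ZF
ZF → BC
BC → YI
YI → FW
FW → PI
PI → BO
BO → OI
OI → UR
YI → FM
FM → NH
WL → PY

Visit order: RK, DX, KK, WL, QE, YB, RR, ZF, BC, YI, FW, PI, BO, OI, UR, FM, NH, PY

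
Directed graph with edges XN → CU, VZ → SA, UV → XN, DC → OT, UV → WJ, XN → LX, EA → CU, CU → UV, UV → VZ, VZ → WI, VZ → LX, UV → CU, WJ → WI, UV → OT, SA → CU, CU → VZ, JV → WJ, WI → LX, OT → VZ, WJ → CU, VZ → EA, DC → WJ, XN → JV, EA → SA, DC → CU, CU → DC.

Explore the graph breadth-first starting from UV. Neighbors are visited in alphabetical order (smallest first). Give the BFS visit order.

Visit UV; enqueue CU, OT, VZ, WJ, XN → queue [CU, OT, VZ, WJ, XN]
Visit CU; enqueue DC → queue [OT, VZ, WJ, XN, DC]
Visit OT → queue [VZ, WJ, XN, DC]
Visit VZ; enqueue EA, LX, SA, WI → queue [WJ, XN, DC, EA, LX, SA, WI]
Visit WJ → queue [XN, DC, EA, LX, SA, WI]
Visit XN; enqueue JV → queue [DC, EA, LX, SA, WI, JV]
Visit DC → queue [EA, LX, SA, WI, JV]
Visit EA → queue [LX, SA, WI, JV]
Visit LX → queue [SA, WI, JV]
Visit SA → queue [WI, JV]
Visit WI → queue [JV]
Visit JV → queue []

UV -> CU -> OT -> VZ -> WJ -> XN -> DC -> EA -> LX -> SA -> WI -> JV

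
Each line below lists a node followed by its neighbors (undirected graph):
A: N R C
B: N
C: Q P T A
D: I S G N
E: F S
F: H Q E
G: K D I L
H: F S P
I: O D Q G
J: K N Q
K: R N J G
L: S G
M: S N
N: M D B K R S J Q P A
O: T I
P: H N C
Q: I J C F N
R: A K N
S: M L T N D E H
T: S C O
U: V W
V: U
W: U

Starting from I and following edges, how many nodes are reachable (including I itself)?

BFS from I visits: I, D, G, O, Q, N, S, K, L, T, C, F, J, A, B, M, P, R, E, H
Reachable nodes: 20 of 23 total.

20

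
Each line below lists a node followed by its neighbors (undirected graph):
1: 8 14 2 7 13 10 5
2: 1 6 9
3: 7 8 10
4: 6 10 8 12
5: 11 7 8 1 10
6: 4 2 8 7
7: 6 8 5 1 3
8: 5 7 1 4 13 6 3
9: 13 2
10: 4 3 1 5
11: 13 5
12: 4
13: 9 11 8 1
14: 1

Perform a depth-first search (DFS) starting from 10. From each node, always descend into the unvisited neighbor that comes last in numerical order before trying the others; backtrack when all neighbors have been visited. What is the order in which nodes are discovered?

Visit 10
10 → 5
5 → 11
11 → 13
13 → 9
9 → 2
2 → 6
6 → 8
8 → 7
7 → 3
7 → 1
1 → 14
8 → 4
4 → 12

10, 5, 11, 13, 9, 2, 6, 8, 7, 3, 1, 14, 4, 12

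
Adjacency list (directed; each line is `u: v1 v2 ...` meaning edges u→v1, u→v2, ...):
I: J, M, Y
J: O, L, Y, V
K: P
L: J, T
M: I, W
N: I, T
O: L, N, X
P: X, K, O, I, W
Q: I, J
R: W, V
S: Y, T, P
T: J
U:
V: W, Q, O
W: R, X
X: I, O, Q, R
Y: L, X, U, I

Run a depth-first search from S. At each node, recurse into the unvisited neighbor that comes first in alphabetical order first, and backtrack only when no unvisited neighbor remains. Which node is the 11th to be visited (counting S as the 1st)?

Visit S
S → P
P → I
I → J
J → L
L → T
J → O
O → N
O → X
X → Q
X → R
R → V
V → W
J → Y
Y → U
I → M
P → K

Visit order: S, P, I, J, L, T, O, N, X, Q, R, V, W, Y, U, M, K

R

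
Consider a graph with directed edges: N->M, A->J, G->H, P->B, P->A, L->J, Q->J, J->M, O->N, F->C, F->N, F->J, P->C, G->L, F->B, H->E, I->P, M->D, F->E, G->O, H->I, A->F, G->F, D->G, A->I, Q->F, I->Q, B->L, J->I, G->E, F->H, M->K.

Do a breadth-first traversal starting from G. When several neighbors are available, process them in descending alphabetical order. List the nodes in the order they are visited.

G, O, L, H, F, E, N, J, I, C, B, M, Q, P, K, D, A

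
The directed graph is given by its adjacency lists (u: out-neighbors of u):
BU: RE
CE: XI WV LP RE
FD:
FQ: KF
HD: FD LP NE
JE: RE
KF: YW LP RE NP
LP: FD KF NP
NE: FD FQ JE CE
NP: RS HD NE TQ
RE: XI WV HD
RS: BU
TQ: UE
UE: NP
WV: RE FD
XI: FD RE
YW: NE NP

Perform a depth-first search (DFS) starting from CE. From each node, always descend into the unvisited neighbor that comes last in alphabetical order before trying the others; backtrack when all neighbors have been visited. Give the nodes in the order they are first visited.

CE XI RE WV FD HD NE JE FQ KF YW NP TQ UE RS BU LP

Visit CE
CE → XI
XI → RE
RE → WV
WV → FD
RE → HD
HD → NE
NE → JE
NE → FQ
FQ → KF
KF → YW
YW → NP
NP → TQ
TQ → UE
NP → RS
RS → BU
KF → LP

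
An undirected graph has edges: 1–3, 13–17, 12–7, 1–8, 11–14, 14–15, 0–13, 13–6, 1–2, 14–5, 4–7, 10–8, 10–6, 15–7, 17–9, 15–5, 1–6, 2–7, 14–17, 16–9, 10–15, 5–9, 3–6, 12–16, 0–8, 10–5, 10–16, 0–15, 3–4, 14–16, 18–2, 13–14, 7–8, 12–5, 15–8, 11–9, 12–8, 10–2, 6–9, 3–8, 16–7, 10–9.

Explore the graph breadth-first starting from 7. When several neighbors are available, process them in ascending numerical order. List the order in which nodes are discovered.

7 → 2 → 4 → 8 → 12 → 15 → 16 → 1 → 10 → 18 → 3 → 0 → 5 → 14 → 9 → 6 → 13 → 11 → 17

Visit 7; enqueue 2, 4, 8, 12, 15, 16 → queue [2, 4, 8, 12, 15, 16]
Visit 2; enqueue 1, 10, 18 → queue [4, 8, 12, 15, 16, 1, 10, 18]
Visit 4; enqueue 3 → queue [8, 12, 15, 16, 1, 10, 18, 3]
Visit 8; enqueue 0 → queue [12, 15, 16, 1, 10, 18, 3, 0]
Visit 12; enqueue 5 → queue [15, 16, 1, 10, 18, 3, 0, 5]
Visit 15; enqueue 14 → queue [16, 1, 10, 18, 3, 0, 5, 14]
Visit 16; enqueue 9 → queue [1, 10, 18, 3, 0, 5, 14, 9]
Visit 1; enqueue 6 → queue [10, 18, 3, 0, 5, 14, 9, 6]
Visit 10 → queue [18, 3, 0, 5, 14, 9, 6]
Visit 18 → queue [3, 0, 5, 14, 9, 6]
Visit 3 → queue [0, 5, 14, 9, 6]
Visit 0; enqueue 13 → queue [5, 14, 9, 6, 13]
Visit 5 → queue [14, 9, 6, 13]
Visit 14; enqueue 11, 17 → queue [9, 6, 13, 11, 17]
Visit 9 → queue [6, 13, 11, 17]
Visit 6 → queue [13, 11, 17]
Visit 13 → queue [11, 17]
Visit 11 → queue [17]
Visit 17 → queue []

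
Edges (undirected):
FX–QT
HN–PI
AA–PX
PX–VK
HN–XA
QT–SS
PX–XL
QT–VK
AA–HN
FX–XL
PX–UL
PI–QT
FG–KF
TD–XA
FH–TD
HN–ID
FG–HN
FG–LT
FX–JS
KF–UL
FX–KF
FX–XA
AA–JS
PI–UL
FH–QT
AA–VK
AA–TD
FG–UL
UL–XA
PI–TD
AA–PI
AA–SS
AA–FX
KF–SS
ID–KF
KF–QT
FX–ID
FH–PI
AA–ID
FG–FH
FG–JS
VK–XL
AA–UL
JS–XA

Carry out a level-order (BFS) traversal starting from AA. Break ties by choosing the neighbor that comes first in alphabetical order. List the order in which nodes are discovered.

AA, FX, HN, ID, JS, PI, PX, SS, TD, UL, VK, KF, QT, XA, XL, FG, FH, LT

Visit AA; enqueue FX, HN, ID, JS, PI, PX, SS, TD, UL, VK → queue [FX, HN, ID, JS, PI, PX, SS, TD, UL, VK]
Visit FX; enqueue KF, QT, XA, XL → queue [HN, ID, JS, PI, PX, SS, TD, UL, VK, KF, QT, XA, XL]
Visit HN; enqueue FG → queue [ID, JS, PI, PX, SS, TD, UL, VK, KF, QT, XA, XL, FG]
Visit ID → queue [JS, PI, PX, SS, TD, UL, VK, KF, QT, XA, XL, FG]
Visit JS → queue [PI, PX, SS, TD, UL, VK, KF, QT, XA, XL, FG]
Visit PI; enqueue FH → queue [PX, SS, TD, UL, VK, KF, QT, XA, XL, FG, FH]
Visit PX → queue [SS, TD, UL, VK, KF, QT, XA, XL, FG, FH]
Visit SS → queue [TD, UL, VK, KF, QT, XA, XL, FG, FH]
Visit TD → queue [UL, VK, KF, QT, XA, XL, FG, FH]
Visit UL → queue [VK, KF, QT, XA, XL, FG, FH]
Visit VK → queue [KF, QT, XA, XL, FG, FH]
Visit KF → queue [QT, XA, XL, FG, FH]
Visit QT → queue [XA, XL, FG, FH]
Visit XA → queue [XL, FG, FH]
Visit XL → queue [FG, FH]
Visit FG; enqueue LT → queue [FH, LT]
Visit FH → queue [LT]
Visit LT → queue []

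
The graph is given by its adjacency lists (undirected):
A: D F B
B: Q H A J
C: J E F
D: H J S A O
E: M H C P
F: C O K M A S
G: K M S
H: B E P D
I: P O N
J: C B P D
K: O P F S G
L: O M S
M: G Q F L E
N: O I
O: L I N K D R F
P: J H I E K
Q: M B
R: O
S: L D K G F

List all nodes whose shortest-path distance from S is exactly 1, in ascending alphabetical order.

D, F, G, K, L

Level 0: S
Level 1: D, F, G, K, L
Level 2: A, C, H, J, M, O, P
Level 3: B, E, I, N, Q, R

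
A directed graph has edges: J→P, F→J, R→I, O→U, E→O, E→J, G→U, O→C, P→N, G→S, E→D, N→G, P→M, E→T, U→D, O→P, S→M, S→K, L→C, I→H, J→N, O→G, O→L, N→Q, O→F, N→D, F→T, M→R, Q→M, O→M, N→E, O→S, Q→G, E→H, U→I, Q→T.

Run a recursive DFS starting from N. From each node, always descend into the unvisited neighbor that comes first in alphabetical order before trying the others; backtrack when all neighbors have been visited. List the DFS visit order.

Visit N
N → D
N → E
E → H
E → J
J → P
P → M
M → R
R → I
E → O
O → C
O → F
F → T
O → G
G → S
S → K
G → U
O → L
N → Q

N D E H J P M R I O C F T G S K U L Q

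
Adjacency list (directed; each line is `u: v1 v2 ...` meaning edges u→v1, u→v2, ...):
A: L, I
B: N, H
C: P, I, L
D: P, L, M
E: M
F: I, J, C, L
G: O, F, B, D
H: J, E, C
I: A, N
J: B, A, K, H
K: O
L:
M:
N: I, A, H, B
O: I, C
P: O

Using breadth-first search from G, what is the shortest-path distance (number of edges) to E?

Level 0: G
Level 1: B, D, F, O
Level 2: C, H, I, J, L, M, N, P
Level 3: A, E, K
E first appears at level 3.

3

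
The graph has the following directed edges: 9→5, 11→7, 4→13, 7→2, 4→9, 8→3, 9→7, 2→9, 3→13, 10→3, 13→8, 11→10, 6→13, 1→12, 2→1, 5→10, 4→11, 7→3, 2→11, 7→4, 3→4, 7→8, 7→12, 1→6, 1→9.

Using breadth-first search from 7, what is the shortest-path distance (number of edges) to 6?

Level 0: 7
Level 1: 2, 3, 4, 8, 12
Level 2: 1, 9, 11, 13
Level 3: 5, 6, 10
6 first appears at level 3.

3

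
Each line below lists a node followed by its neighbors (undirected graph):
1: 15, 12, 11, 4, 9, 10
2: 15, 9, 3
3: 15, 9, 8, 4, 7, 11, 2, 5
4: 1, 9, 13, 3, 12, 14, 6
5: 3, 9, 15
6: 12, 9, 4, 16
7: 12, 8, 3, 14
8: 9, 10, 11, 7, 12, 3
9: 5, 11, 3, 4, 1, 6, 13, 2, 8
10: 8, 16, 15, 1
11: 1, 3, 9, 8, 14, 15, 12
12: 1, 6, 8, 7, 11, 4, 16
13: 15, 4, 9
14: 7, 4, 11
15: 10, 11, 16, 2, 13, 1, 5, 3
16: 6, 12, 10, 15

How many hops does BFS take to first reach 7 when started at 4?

Level 0: 4
Level 1: 1, 3, 6, 9, 12, 13, 14
Level 2: 2, 5, 7, 8, 10, 11, 15, 16
7 first appears at level 2.

2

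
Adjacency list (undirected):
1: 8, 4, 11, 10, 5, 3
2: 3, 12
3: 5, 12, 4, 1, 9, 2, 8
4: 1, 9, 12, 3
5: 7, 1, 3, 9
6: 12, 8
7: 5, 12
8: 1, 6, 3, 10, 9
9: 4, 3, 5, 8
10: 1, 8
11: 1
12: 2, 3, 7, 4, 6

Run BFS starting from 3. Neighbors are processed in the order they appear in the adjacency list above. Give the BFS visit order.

Visit 3; enqueue 5, 12, 4, 1, 9, 2, 8 → queue [5, 12, 4, 1, 9, 2, 8]
Visit 5; enqueue 7 → queue [12, 4, 1, 9, 2, 8, 7]
Visit 12; enqueue 6 → queue [4, 1, 9, 2, 8, 7, 6]
Visit 4 → queue [1, 9, 2, 8, 7, 6]
Visit 1; enqueue 11, 10 → queue [9, 2, 8, 7, 6, 11, 10]
Visit 9 → queue [2, 8, 7, 6, 11, 10]
Visit 2 → queue [8, 7, 6, 11, 10]
Visit 8 → queue [7, 6, 11, 10]
Visit 7 → queue [6, 11, 10]
Visit 6 → queue [11, 10]
Visit 11 → queue [10]
Visit 10 → queue []

3, 5, 12, 4, 1, 9, 2, 8, 7, 6, 11, 10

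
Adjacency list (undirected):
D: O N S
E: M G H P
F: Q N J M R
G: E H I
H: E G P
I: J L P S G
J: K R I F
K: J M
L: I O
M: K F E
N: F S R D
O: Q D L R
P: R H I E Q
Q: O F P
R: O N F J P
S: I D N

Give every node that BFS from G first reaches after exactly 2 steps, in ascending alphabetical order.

J, L, M, P, S

Level 0: G
Level 1: E, H, I
Level 2: J, L, M, P, S
Level 3: D, F, K, N, O, Q, R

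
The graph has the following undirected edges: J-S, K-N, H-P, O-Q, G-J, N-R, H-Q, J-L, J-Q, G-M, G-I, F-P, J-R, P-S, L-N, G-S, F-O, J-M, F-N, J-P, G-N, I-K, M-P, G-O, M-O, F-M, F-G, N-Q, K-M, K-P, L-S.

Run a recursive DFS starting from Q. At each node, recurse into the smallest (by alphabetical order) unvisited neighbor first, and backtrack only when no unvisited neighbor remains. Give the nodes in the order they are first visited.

Visit Q
Q → H
H → P
P → F
F → G
G → I
I → K
K → M
M → J
J → L
L → N
N → R
L → S
M → O

Q, H, P, F, G, I, K, M, J, L, N, R, S, O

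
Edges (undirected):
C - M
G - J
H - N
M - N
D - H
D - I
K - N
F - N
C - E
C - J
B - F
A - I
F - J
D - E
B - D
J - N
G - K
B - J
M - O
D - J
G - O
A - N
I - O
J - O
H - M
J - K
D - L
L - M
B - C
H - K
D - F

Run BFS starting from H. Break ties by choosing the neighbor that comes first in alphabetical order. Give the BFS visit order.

H → D → K → M → N → B → E → F → I → J → L → G → C → O → A

Visit H; enqueue D, K, M, N → queue [D, K, M, N]
Visit D; enqueue B, E, F, I, J, L → queue [K, M, N, B, E, F, I, J, L]
Visit K; enqueue G → queue [M, N, B, E, F, I, J, L, G]
Visit M; enqueue C, O → queue [N, B, E, F, I, J, L, G, C, O]
Visit N; enqueue A → queue [B, E, F, I, J, L, G, C, O, A]
Visit B → queue [E, F, I, J, L, G, C, O, A]
Visit E → queue [F, I, J, L, G, C, O, A]
Visit F → queue [I, J, L, G, C, O, A]
Visit I → queue [J, L, G, C, O, A]
Visit J → queue [L, G, C, O, A]
Visit L → queue [G, C, O, A]
Visit G → queue [C, O, A]
Visit C → queue [O, A]
Visit O → queue [A]
Visit A → queue []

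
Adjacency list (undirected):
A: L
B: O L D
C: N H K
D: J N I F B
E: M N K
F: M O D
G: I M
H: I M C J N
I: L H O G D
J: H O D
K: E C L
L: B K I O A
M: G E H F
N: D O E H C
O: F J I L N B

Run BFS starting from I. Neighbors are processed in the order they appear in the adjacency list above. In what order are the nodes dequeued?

Visit I; enqueue L, H, O, G, D → queue [L, H, O, G, D]
Visit L; enqueue B, K, A → queue [H, O, G, D, B, K, A]
Visit H; enqueue M, C, J, N → queue [O, G, D, B, K, A, M, C, J, N]
Visit O; enqueue F → queue [G, D, B, K, A, M, C, J, N, F]
Visit G → queue [D, B, K, A, M, C, J, N, F]
Visit D → queue [B, K, A, M, C, J, N, F]
Visit B → queue [K, A, M, C, J, N, F]
Visit K; enqueue E → queue [A, M, C, J, N, F, E]
Visit A → queue [M, C, J, N, F, E]
Visit M → queue [C, J, N, F, E]
Visit C → queue [J, N, F, E]
Visit J → queue [N, F, E]
Visit N → queue [F, E]
Visit F → queue [E]
Visit E → queue []

I, L, H, O, G, D, B, K, A, M, C, J, N, F, E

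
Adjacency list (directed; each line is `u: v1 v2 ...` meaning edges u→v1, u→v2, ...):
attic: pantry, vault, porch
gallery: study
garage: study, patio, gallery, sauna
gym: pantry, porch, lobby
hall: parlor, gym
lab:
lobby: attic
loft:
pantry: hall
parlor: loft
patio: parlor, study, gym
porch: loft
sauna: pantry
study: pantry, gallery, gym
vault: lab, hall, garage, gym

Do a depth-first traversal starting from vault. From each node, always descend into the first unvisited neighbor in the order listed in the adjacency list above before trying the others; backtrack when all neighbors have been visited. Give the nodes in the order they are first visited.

Visit vault
vault → lab
vault → hall
hall → parlor
parlor → loft
hall → gym
gym → pantry
gym → porch
gym → lobby
lobby → attic
vault → garage
garage → study
study → gallery
garage → patio
garage → sauna

vault lab hall parlor loft gym pantry porch lobby attic garage study gallery patio sauna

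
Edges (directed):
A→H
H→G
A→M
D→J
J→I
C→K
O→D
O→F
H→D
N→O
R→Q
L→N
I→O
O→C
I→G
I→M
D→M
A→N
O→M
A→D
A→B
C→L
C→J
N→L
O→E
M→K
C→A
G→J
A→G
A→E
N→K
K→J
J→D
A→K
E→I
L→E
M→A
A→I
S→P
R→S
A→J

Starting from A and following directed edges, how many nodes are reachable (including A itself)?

15

BFS from A visits: A, N, M, K, J, I, H, G, E, D, B, O, L, F, C
Reachable nodes: 15 of 19 total.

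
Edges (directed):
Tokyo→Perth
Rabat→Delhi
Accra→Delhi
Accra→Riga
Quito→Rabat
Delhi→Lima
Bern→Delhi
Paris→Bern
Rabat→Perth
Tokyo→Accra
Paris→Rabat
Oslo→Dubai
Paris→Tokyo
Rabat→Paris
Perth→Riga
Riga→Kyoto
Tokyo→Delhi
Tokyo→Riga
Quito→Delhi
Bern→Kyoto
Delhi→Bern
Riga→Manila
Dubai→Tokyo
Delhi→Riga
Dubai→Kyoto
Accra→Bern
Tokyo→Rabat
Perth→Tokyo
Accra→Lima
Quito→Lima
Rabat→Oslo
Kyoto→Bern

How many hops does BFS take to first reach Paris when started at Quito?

Level 0: Quito
Level 1: Delhi, Lima, Rabat
Level 2: Bern, Oslo, Paris, Perth, Riga
Level 3: Dubai, Kyoto, Manila, Tokyo
Level 4: Accra
Paris first appears at level 2.

2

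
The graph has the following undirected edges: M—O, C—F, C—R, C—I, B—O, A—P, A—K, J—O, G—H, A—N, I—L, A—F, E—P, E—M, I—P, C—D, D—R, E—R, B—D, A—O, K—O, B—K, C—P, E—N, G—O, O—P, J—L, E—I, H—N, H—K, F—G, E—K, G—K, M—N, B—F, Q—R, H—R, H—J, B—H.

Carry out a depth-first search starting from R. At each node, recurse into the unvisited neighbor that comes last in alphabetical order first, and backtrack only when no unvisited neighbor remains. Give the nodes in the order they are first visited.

Visit R
R → Q
R → H
H → N
N → M
M → O
O → P
P → I
I → L
L → J
I → E
E → K
K → G
G → F
F → C
C → D
D → B
F → A

R Q H N M O P I L J E K G F C D B A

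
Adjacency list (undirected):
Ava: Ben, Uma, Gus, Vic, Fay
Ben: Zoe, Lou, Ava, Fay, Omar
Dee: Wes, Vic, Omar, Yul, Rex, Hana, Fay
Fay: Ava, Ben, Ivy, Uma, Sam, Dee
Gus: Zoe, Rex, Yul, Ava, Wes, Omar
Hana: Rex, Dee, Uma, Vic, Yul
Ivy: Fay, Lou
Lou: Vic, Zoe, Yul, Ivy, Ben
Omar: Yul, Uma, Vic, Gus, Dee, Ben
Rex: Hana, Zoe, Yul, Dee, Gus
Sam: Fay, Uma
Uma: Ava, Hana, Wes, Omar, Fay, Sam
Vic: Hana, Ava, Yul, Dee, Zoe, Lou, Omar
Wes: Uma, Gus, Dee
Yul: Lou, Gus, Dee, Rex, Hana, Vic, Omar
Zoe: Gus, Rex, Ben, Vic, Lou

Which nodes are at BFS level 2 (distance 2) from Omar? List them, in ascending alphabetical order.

Ava, Fay, Hana, Lou, Rex, Sam, Wes, Zoe

Level 0: Omar
Level 1: Ben, Dee, Gus, Uma, Vic, Yul
Level 2: Ava, Fay, Hana, Lou, Rex, Sam, Wes, Zoe
Level 3: Ivy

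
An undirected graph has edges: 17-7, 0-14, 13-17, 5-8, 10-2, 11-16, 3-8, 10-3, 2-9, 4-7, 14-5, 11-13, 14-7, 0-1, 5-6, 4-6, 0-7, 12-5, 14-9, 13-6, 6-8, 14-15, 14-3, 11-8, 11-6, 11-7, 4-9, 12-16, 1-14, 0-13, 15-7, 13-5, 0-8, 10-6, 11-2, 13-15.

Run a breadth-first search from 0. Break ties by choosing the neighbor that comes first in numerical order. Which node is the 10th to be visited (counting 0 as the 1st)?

17

Visit 0; enqueue 1, 7, 8, 13, 14 → queue [1, 7, 8, 13, 14]
Visit 1 → queue [7, 8, 13, 14]
Visit 7; enqueue 4, 11, 15, 17 → queue [8, 13, 14, 4, 11, 15, 17]
Visit 8; enqueue 3, 5, 6 → queue [13, 14, 4, 11, 15, 17, 3, 5, 6]
Visit 13 → queue [14, 4, 11, 15, 17, 3, 5, 6]
Visit 14; enqueue 9 → queue [4, 11, 15, 17, 3, 5, 6, 9]
Visit 4 → queue [11, 15, 17, 3, 5, 6, 9]
Visit 11; enqueue 2, 16 → queue [15, 17, 3, 5, 6, 9, 2, 16]
Visit 15 → queue [17, 3, 5, 6, 9, 2, 16]
Visit 17 → queue [3, 5, 6, 9, 2, 16]
Visit 3; enqueue 10 → queue [5, 6, 9, 2, 16, 10]
Visit 5; enqueue 12 → queue [6, 9, 2, 16, 10, 12]
Visit 6 → queue [9, 2, 16, 10, 12]
Visit 9 → queue [2, 16, 10, 12]
Visit 2 → queue [16, 10, 12]
Visit 16 → queue [10, 12]
Visit 10 → queue [12]
Visit 12 → queue []

Visit order: 0, 1, 7, 8, 13, 14, 4, 11, 15, 17, 3, 5, 6, 9, 2, 16, 10, 12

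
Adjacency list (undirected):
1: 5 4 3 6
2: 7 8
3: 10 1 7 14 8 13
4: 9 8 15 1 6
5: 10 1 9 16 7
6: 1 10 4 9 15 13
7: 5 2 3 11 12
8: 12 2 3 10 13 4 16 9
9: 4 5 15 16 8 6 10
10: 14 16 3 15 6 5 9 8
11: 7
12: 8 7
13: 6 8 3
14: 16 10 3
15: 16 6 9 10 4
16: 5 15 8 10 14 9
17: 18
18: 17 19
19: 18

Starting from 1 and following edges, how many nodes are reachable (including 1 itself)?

16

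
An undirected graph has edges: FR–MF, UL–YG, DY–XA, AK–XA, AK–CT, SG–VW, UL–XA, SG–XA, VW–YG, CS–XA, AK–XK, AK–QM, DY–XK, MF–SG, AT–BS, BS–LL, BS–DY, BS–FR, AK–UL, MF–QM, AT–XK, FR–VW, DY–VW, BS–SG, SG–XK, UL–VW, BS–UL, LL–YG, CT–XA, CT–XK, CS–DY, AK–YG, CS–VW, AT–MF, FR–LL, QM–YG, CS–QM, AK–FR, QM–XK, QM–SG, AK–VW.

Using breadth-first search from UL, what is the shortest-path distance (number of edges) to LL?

2

Level 0: UL
Level 1: AK, BS, VW, XA, YG
Level 2: AT, CS, CT, DY, FR, LL, QM, SG, XK
Level 3: MF
LL first appears at level 2.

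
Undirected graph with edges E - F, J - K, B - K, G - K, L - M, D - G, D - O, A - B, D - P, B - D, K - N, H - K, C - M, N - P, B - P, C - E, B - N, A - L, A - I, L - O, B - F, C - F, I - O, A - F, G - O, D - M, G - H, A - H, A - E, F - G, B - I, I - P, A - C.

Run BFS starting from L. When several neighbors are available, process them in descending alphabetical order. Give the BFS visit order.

L → O → M → A → I → G → D → C → H → F → E → B → P → K → N → J

Visit L; enqueue O, M, A → queue [O, M, A]
Visit O; enqueue I, G, D → queue [M, A, I, G, D]
Visit M; enqueue C → queue [A, I, G, D, C]
Visit A; enqueue H, F, E, B → queue [I, G, D, C, H, F, E, B]
Visit I; enqueue P → queue [G, D, C, H, F, E, B, P]
Visit G; enqueue K → queue [D, C, H, F, E, B, P, K]
Visit D → queue [C, H, F, E, B, P, K]
Visit C → queue [H, F, E, B, P, K]
Visit H → queue [F, E, B, P, K]
Visit F → queue [E, B, P, K]
Visit E → queue [B, P, K]
Visit B; enqueue N → queue [P, K, N]
Visit P → queue [K, N]
Visit K; enqueue J → queue [N, J]
Visit N → queue [J]
Visit J → queue []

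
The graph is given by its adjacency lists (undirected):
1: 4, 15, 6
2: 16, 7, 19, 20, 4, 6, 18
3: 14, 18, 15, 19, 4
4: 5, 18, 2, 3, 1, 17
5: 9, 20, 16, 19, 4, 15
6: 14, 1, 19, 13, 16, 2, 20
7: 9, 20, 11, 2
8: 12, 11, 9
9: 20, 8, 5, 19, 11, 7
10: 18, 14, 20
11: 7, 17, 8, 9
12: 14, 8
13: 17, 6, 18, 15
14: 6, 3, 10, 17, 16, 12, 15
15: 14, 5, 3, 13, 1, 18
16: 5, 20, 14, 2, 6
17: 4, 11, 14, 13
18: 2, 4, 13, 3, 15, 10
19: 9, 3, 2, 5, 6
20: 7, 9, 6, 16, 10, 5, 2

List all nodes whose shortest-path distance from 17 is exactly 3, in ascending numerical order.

19, 20

Level 0: 17
Level 1: 4, 11, 13, 14
Level 2: 1, 2, 3, 5, 6, 7, 8, 9, 10, 12, 15, 16, 18
Level 3: 19, 20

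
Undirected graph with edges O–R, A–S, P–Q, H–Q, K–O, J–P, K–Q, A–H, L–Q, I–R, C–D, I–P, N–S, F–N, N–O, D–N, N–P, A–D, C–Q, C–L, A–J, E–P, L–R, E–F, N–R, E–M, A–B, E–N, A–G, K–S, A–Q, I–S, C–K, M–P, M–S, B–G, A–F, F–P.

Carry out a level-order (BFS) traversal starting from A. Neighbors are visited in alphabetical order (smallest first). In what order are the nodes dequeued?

Visit A; enqueue B, D, F, G, H, J, Q, S → queue [B, D, F, G, H, J, Q, S]
Visit B → queue [D, F, G, H, J, Q, S]
Visit D; enqueue C, N → queue [F, G, H, J, Q, S, C, N]
Visit F; enqueue E, P → queue [G, H, J, Q, S, C, N, E, P]
Visit G → queue [H, J, Q, S, C, N, E, P]
Visit H → queue [J, Q, S, C, N, E, P]
Visit J → queue [Q, S, C, N, E, P]
Visit Q; enqueue K, L → queue [S, C, N, E, P, K, L]
Visit S; enqueue I, M → queue [C, N, E, P, K, L, I, M]
Visit C → queue [N, E, P, K, L, I, M]
Visit N; enqueue O, R → queue [E, P, K, L, I, M, O, R]
Visit E → queue [P, K, L, I, M, O, R]
Visit P → queue [K, L, I, M, O, R]
Visit K → queue [L, I, M, O, R]
Visit L → queue [I, M, O, R]
Visit I → queue [M, O, R]
Visit M → queue [O, R]
Visit O → queue [R]
Visit R → queue []

A, B, D, F, G, H, J, Q, S, C, N, E, P, K, L, I, M, O, R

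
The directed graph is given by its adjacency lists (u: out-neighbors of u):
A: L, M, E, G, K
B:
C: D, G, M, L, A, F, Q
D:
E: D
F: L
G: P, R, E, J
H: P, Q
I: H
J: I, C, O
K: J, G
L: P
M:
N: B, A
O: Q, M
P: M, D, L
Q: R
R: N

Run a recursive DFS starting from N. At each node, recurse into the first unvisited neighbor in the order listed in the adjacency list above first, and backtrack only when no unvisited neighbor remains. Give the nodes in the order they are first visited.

N, B, A, L, P, M, D, E, G, R, J, I, H, Q, C, F, O, K

Visit N
N → B
N → A
A → L
L → P
P → M
P → D
A → E
A → G
G → R
G → J
J → I
I → H
H → Q
J → C
C → F
J → O
A → K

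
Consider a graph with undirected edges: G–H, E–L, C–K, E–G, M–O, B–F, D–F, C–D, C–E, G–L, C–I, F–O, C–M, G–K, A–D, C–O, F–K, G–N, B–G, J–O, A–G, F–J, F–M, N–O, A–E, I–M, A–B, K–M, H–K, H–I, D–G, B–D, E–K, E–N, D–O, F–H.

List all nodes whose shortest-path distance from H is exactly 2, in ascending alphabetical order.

A, B, C, D, E, J, L, M, N, O

Level 0: H
Level 1: F, G, I, K
Level 2: A, B, C, D, E, J, L, M, N, O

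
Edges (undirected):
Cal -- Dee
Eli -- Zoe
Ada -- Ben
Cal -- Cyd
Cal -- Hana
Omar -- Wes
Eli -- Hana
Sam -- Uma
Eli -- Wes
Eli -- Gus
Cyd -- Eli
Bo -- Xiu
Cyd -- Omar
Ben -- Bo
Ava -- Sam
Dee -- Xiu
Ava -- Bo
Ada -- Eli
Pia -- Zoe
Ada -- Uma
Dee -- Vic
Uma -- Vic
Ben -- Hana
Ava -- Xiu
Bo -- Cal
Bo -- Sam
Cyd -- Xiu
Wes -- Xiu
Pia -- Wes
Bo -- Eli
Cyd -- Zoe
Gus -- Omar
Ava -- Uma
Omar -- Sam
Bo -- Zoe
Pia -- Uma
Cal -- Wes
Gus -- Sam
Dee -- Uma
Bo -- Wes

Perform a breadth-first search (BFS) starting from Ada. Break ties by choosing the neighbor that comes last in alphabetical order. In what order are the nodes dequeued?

Visit Ada; enqueue Uma, Eli, Ben → queue [Uma, Eli, Ben]
Visit Uma; enqueue Vic, Sam, Pia, Dee, Ava → queue [Eli, Ben, Vic, Sam, Pia, Dee, Ava]
Visit Eli; enqueue Zoe, Wes, Hana, Gus, Cyd, Bo → queue [Ben, Vic, Sam, Pia, Dee, Ava, Zoe, Wes, Hana, Gus, Cyd, Bo]
Visit Ben → queue [Vic, Sam, Pia, Dee, Ava, Zoe, Wes, Hana, Gus, Cyd, Bo]
Visit Vic → queue [Sam, Pia, Dee, Ava, Zoe, Wes, Hana, Gus, Cyd, Bo]
Visit Sam; enqueue Omar → queue [Pia, Dee, Ava, Zoe, Wes, Hana, Gus, Cyd, Bo, Omar]
Visit Pia → queue [Dee, Ava, Zoe, Wes, Hana, Gus, Cyd, Bo, Omar]
Visit Dee; enqueue Xiu, Cal → queue [Ava, Zoe, Wes, Hana, Gus, Cyd, Bo, Omar, Xiu, Cal]
Visit Ava → queue [Zoe, Wes, Hana, Gus, Cyd, Bo, Omar, Xiu, Cal]
Visit Zoe → queue [Wes, Hana, Gus, Cyd, Bo, Omar, Xiu, Cal]
Visit Wes → queue [Hana, Gus, Cyd, Bo, Omar, Xiu, Cal]
Visit Hana → queue [Gus, Cyd, Bo, Omar, Xiu, Cal]
Visit Gus → queue [Cyd, Bo, Omar, Xiu, Cal]
Visit Cyd → queue [Bo, Omar, Xiu, Cal]
Visit Bo → queue [Omar, Xiu, Cal]
Visit Omar → queue [Xiu, Cal]
Visit Xiu → queue [Cal]
Visit Cal → queue []

Ada -> Uma -> Eli -> Ben -> Vic -> Sam -> Pia -> Dee -> Ava -> Zoe -> Wes -> Hana -> Gus -> Cyd -> Bo -> Omar -> Xiu -> Cal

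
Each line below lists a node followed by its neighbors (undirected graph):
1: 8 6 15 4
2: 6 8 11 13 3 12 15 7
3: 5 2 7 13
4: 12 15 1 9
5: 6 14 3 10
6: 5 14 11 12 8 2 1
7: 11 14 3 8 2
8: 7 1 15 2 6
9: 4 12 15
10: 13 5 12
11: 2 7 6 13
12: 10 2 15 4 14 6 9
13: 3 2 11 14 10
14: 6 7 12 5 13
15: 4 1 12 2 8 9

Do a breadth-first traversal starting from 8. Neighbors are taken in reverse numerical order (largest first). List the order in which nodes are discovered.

8, 15, 7, 6, 2, 1, 12, 9, 4, 14, 11, 3, 5, 13, 10

Visit 8; enqueue 15, 7, 6, 2, 1 → queue [15, 7, 6, 2, 1]
Visit 15; enqueue 12, 9, 4 → queue [7, 6, 2, 1, 12, 9, 4]
Visit 7; enqueue 14, 11, 3 → queue [6, 2, 1, 12, 9, 4, 14, 11, 3]
Visit 6; enqueue 5 → queue [2, 1, 12, 9, 4, 14, 11, 3, 5]
Visit 2; enqueue 13 → queue [1, 12, 9, 4, 14, 11, 3, 5, 13]
Visit 1 → queue [12, 9, 4, 14, 11, 3, 5, 13]
Visit 12; enqueue 10 → queue [9, 4, 14, 11, 3, 5, 13, 10]
Visit 9 → queue [4, 14, 11, 3, 5, 13, 10]
Visit 4 → queue [14, 11, 3, 5, 13, 10]
Visit 14 → queue [11, 3, 5, 13, 10]
Visit 11 → queue [3, 5, 13, 10]
Visit 3 → queue [5, 13, 10]
Visit 5 → queue [13, 10]
Visit 13 → queue [10]
Visit 10 → queue []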